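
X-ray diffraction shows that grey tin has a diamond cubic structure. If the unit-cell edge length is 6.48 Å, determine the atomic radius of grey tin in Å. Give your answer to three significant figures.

1.40 Å

In a diamond cubic lattice, nearest neighbors lie along the body diagonal with √3·a = 8r.
r = √3·a/8 = 1.7321 × 6.48 / 8 = 1.40 Å.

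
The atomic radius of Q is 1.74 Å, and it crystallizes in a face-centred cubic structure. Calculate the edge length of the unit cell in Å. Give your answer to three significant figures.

4.92 Å

In an FCC lattice, atoms touch along the face diagonal, so √2·a = 4r.
a = 4r/√2 = 4 × 1.74 / 1.4142 = 4.92 Å.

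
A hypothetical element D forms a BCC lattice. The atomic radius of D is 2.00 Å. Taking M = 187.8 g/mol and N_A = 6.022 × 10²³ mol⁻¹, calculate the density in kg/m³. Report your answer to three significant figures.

6330 kg/m³

In a BCC lattice, atoms touch along the body diagonal, so √3·a = 4r, giving a = 4.619 Å = 4.619 × 10^-8 cm.
With Z = 2, ρ = Z·M/(N_A·a³) = 2 × 187.8 / (6.022 × 10²³ × 9.853 × 10^-23) = 6.330 g/cm³ = 6330 kg/m³.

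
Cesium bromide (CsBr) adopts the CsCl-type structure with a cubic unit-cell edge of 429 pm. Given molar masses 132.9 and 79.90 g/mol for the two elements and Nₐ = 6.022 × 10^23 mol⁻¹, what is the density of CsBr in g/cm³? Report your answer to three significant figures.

4.48 g/cm³

The CsCl-type structure contains Z = 1 formula unit per cell; M(CsBr) = 132.9 + 79.90 = 212.8 g/mol.
a³ = (4.290 × 10^-8 cm)³ = 7.895 × 10^-23 cm³.
ρ = 1 × 212.8 / (6.022 × 10²³ × 7.895 × 10^-23) = 4.476 g/cm³.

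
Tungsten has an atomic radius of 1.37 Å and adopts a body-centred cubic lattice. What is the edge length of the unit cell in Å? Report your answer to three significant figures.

In a BCC lattice, atoms touch along the body diagonal, so √3·a = 4r.
a = 4r/√3 = 4 × 1.37 / 1.7321 = 3.16 Å.

3.16 Å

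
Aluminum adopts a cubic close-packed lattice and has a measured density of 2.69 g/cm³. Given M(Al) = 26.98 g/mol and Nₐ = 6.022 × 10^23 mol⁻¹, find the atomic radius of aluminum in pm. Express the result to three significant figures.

For an FCC cell (Z = 4), a³ = Z·M/(N_A·ρ) = 4 × 26.98 / (6.022 × 10²³ × 2.690) = 6.662 × 10^-23 cm³, so a = 4.054 × 10^-8 cm = 405.4 pm.
Atoms touch along the face diagonal, so √2·a = 4r, so r = 0.3536 × a = 143 pm.

143 pm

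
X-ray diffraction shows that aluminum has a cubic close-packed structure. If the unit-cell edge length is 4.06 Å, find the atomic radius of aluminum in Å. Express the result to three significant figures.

In an FCC lattice, atoms touch along the face diagonal, so √2·a = 4r.
r = √2·a/4 = 1.4142 × 4.06 / 4 = 1.44 Å.

1.44 Å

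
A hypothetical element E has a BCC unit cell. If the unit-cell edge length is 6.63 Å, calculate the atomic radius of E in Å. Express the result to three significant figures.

2.87 Å

In a BCC lattice, atoms touch along the body diagonal, so √3·a = 4r.
r = √3·a/4 = 1.7321 × 6.63 / 4 = 2.87 Å.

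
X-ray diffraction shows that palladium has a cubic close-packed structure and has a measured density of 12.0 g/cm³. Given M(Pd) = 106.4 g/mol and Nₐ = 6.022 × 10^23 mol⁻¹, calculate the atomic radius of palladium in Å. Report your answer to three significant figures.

1.38 Å

For an FCC cell (Z = 4), a³ = Z·M/(N_A·ρ) = 4 × 106.4 / (6.022 × 10²³ × 12.00) = 5.890 × 10^-23 cm³, so a = 3.891 × 10^-8 cm = 3.891 Å.
Atoms touch along the face diagonal, so √2·a = 4r, so r = 0.3536 × a = 1.38 Å.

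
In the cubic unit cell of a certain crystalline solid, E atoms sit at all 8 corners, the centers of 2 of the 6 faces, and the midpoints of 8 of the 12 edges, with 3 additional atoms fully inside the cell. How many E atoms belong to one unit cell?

7

Corner atoms are shared by 8 cells (1/8 each), face atoms by 2 (1/2 each), edge atoms by 4 (1/4 each), interior atoms are unshared.
Net atoms = 8 × 1/8 + 2 × 1/2 + 8 × 1/4 + 3 = 1 + 1 + 2 + 3 = 7.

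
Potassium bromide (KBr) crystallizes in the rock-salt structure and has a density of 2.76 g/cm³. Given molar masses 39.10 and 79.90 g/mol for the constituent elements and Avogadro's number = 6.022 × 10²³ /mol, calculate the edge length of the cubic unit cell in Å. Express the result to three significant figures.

6.59 Å

M(KBr) = 119.0 g/mol; Z = 4 formula units per cell.
a³ = Z·M/(N_A·ρ) = 4 × 119.0 / (6.022 × 10²³ × 2.76) = 2.864 × 10^-22 cm³, so a = 6.592 × 10^-8 cm = 6.59 Å.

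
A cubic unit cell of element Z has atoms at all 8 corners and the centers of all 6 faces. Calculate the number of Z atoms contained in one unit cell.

Corner atoms are shared by 8 cells (1/8 each), face atoms by 2 (1/2 each).
Net atoms = 8 × 1/8 + 6 × 1/2 = 1 + 3 = 4.

4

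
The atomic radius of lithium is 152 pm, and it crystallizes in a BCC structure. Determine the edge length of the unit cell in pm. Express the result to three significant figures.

In a BCC lattice, atoms touch along the body diagonal, so √3·a = 4r.
a = 4r/√3 = 4 × 152 / 1.7321 = 351 pm.

351 pm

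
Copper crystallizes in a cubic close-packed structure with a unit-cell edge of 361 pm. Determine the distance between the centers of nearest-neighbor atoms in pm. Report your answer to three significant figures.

255 pm

In an FCC structure, atoms touch along the face diagonal, so √2·a = 4r; the nearest-neighbor distance equals 2r = 0.7071·a.
d = 0.7071 × 361 = 255 pm.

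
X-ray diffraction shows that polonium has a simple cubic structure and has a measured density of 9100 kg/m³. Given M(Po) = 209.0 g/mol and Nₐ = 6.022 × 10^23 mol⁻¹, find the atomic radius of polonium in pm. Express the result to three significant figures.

For a simple cubic cell (Z = 1), a³ = Z·M/(N_A·ρ) = 1 × 209.0 / (6.022 × 10²³ × 9.100) = 3.814 × 10^-23 cm³, so a = 3.366 × 10^-8 cm = 336.6 pm.
Atoms touch along the cell edge, so a = 2r, so r = 0.5000 × a = 168 pm.

168 pm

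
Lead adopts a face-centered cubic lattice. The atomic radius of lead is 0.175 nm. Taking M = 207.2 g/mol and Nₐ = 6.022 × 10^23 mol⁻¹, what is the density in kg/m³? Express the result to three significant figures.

11300 kg/m³

In an FCC lattice, atoms touch along the face diagonal, so √2·a = 4r, giving a = 0.4950 nm = 4.950 × 10^-8 cm.
With Z = 4, ρ = Z·M/(N_A·a³) = 4 × 207.2 / (6.022 × 10²³ × 1.213 × 10^-22) = 11.35 g/cm³ = 11300 kg/m³.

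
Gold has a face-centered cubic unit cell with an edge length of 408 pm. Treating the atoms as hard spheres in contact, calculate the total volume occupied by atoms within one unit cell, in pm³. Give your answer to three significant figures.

5.03 × 10^7 pm³

In an FCC lattice atoms touch along the face diagonal, so √2·a = 4r, so r = 0.3536a = 144.2 pm.
V_atoms = Z × (4/3)πr³ = 4 × (4/3)π × (144.2)³ = 5.03 × 10^7 pm³.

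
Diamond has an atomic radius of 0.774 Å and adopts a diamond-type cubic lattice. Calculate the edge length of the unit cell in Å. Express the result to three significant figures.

3.57 Å

In a diamond cubic lattice, nearest neighbors lie along the body diagonal with √3·a = 8r.
a = 8r/√3 = 8 × 0.774 / 1.7321 = 3.57 Å.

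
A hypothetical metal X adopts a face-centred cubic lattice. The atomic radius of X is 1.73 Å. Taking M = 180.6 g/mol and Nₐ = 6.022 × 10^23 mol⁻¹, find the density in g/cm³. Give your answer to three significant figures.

10.2 g/cm³

In an FCC lattice, atoms touch along the face diagonal, so √2·a = 4r, giving a = 4.893 Å = 4.893 × 10^-8 cm.
With Z = 4, ρ = Z·M/(N_A·a³) = 4 × 180.6 / (6.022 × 10²³ × 1.172 × 10^-22) = 10.24 g/cm³.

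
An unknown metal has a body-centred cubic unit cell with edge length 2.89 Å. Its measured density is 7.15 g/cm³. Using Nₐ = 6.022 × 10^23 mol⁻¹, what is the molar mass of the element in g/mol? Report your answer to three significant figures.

52.0 g/mol

A BCC cell has Z = 2 atoms; a = 2.890 × 10^-8 cm.
M = ρ·N_A·a³/Z = 7.15 × 6.022 × 10²³ × 2.414 × 10^-23 / 2 = 52.0 g/mol.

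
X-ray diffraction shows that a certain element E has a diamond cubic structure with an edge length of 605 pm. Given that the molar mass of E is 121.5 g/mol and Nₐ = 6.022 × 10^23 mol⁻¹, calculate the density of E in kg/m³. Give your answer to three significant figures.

7290 kg/m³

A diamond cubic unit cell contains Z = 8 atoms.
Cell volume: a³ = (605 pm)³ = (6.050 × 10^-8 cm)³ = 2.214 × 10^-22 cm³.
ρ = Z·M/(N_A·a³) = 8 × 121.5 / (6.022 × 10²³ × 2.214 × 10^-22) = 7.289 g/cm³ = 7290 kg/m³.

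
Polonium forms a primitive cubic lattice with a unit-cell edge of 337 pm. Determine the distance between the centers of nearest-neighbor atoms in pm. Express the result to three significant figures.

337 pm

In a simple cubic structure, atoms touch along the cell edge, so a = 2r; the nearest-neighbor distance equals 2r = 1.000·a.
d = 1.000 × 337 = 337 pm.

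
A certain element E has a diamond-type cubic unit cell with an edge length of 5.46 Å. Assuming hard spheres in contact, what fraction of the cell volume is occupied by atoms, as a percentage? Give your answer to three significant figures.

In a diamond cubic lattice nearest neighbors lie along the body diagonal with √3·a = 8r, so r = 0.2165a = 1.182 Å.
Packing fraction = Z·(4/3)πr³ / a³ = 8 × (4/3)π × (1.182)³ / (5.46)³ = 0.3401 = 34.0%.

34.0%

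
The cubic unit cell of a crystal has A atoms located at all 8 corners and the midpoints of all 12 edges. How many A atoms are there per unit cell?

Corner atoms are shared by 8 cells (1/8 each), edge atoms by 4 (1/4 each).
Net atoms = 8 × 1/8 + 12 × 1/4 = 1 + 3 = 4.

4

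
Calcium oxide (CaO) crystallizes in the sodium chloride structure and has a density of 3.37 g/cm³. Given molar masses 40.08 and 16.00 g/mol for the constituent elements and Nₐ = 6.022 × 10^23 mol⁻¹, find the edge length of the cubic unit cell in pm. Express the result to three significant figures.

480 pm

M(CaO) = 56.08 g/mol; Z = 4 formula units per cell.
a³ = Z·M/(N_A·ρ) = 4 × 56.08 / (6.022 × 10²³ × 3.37) = 1.105 × 10^-22 cm³, so a = 4.799 × 10^-8 cm = 480 pm.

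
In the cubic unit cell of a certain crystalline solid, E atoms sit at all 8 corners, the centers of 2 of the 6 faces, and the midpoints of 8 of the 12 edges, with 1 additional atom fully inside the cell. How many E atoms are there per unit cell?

5

Corner atoms are shared by 8 cells (1/8 each), face atoms by 2 (1/2 each), edge atoms by 4 (1/4 each), interior atoms are unshared.
Net atoms = 8 × 1/8 + 2 × 1/2 + 8 × 1/4 + 1 = 1 + 1 + 2 + 1 = 5.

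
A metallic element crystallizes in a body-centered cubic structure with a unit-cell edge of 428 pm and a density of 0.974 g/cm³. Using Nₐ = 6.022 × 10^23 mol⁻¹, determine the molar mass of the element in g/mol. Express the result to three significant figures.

23.0 g/mol

A BCC cell has Z = 2 atoms; a = 4.280 × 10^-8 cm.
M = ρ·N_A·a³/Z = 0.974 × 6.022 × 10²³ × 7.840 × 10^-23 / 2 = 23.0 g/mol.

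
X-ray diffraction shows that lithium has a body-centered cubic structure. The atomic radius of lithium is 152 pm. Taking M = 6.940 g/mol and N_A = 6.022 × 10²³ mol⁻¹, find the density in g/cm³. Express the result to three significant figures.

In a BCC lattice, atoms touch along the body diagonal, so √3·a = 4r, giving a = 351.0 pm = 3.510 × 10^-8 cm.
With Z = 2, ρ = Z·M/(N_A·a³) = 2 × 6.940 / (6.022 × 10²³ × 4.325 × 10^-23) = 0.5329 g/cm³.

0.533 g/cm³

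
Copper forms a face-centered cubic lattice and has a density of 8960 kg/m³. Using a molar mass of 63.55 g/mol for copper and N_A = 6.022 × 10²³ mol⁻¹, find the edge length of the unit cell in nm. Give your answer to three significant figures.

0.361 nm

With Z = 4 atoms per FCC cell, a³ = Z·M/(N_A·ρ) = 4 × 63.55 / (6.022 × 10²³ × 8.960 g/cm³) = 4.711 × 10^-23 cm³.
a = (4.711 × 10^-23)^(1/3) = 3.612 × 10^-8 cm = 0.361 nm.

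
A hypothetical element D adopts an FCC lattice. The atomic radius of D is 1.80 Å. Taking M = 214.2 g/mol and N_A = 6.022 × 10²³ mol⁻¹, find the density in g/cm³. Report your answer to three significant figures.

10.8 g/cm³

In an FCC lattice, atoms touch along the face diagonal, so √2·a = 4r, giving a = 5.091 Å = 5.091 × 10^-8 cm.
With Z = 4, ρ = Z·M/(N_A·a³) = 4 × 214.2 / (6.022 × 10²³ × 1.320 × 10^-22) = 10.78 g/cm³.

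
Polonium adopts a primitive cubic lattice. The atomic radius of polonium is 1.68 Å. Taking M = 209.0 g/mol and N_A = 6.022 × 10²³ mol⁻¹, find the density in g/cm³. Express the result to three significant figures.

In a simple cubic lattice, atoms touch along the cell edge, so a = 2r, giving a = 3.360 Å = 3.360 × 10^-8 cm.
With Z = 1, ρ = Z·M/(N_A·a³) = 1 × 209.0 / (6.022 × 10²³ × 3.793 × 10^-23) = 9.149 g/cm³.

9.15 g/cm³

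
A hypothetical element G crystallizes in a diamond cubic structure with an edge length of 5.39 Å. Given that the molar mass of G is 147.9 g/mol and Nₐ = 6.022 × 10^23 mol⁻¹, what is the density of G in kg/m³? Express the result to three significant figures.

A diamond cubic unit cell contains Z = 8 atoms.
Cell volume: a³ = (5.39 Å)³ = (5.390 × 10^-8 cm)³ = 1.566 × 10^-22 cm³.
ρ = Z·M/(N_A·a³) = 8 × 147.9 / (6.022 × 10²³ × 1.566 × 10^-22) = 12.55 g/cm³ = 12500 kg/m³.

12500 kg/m³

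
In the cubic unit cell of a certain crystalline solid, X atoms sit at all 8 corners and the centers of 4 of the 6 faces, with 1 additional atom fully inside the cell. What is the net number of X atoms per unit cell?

Corner atoms are shared by 8 cells (1/8 each), face atoms by 2 (1/2 each), interior atoms are unshared.
Net atoms = 8 × 1/8 + 4 × 1/2 + 1 = 1 + 2 + 1 = 4.

4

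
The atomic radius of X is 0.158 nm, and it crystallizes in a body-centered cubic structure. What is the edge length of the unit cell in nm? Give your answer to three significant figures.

0.365 nm

In a BCC lattice, atoms touch along the body diagonal, so √3·a = 4r.
a = 4r/√3 = 4 × 0.158 / 1.7321 = 0.365 nm.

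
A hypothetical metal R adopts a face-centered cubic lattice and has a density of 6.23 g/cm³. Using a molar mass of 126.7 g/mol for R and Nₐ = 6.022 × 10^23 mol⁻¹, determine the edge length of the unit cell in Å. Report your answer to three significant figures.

5.13 Å

With Z = 4 atoms per FCC cell, a³ = Z·M/(N_A·ρ) = 4 × 126.7 / (6.022 × 10²³ × 6.230 g/cm³) = 1.351 × 10^-22 cm³.
a = (1.351 × 10^-22)^(1/3) = 5.131 × 10^-8 cm = 5.13 Å.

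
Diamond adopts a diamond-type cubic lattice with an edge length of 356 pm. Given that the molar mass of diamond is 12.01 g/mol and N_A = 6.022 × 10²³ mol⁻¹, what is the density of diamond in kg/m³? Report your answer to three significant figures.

3540 kg/m³

A diamond cubic unit cell contains Z = 8 atoms.
Cell volume: a³ = (356 pm)³ = (3.560 × 10^-8 cm)³ = 4.512 × 10^-23 cm³.
ρ = Z·M/(N_A·a³) = 8 × 12.01 / (6.022 × 10²³ × 4.512 × 10^-23) = 3.536 g/cm³ = 3540 kg/m³.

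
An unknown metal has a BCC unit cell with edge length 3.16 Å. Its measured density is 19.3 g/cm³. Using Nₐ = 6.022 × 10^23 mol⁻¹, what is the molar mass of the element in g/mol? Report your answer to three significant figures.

A BCC cell has Z = 2 atoms; a = 3.160 × 10^-8 cm.
M = ρ·N_A·a³/Z = 19.3 × 6.022 × 10²³ × 3.155 × 10^-23 / 2 = 183 g/mol.

183 g/mol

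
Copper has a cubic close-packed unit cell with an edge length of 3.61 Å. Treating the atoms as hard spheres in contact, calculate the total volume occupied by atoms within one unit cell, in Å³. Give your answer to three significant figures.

In an FCC lattice atoms touch along the face diagonal, so √2·a = 4r, so r = 0.3536a = 1.276 Å.
V_atoms = Z × (4/3)πr³ = 4 × (4/3)π × (1.276)³ = 34.8 Å³.

34.8 Å³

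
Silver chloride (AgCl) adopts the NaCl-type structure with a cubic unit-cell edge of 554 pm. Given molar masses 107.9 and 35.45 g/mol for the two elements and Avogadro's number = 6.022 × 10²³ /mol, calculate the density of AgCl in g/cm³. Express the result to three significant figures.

The NaCl-type structure contains Z = 4 formula units per cell; M(AgCl) = 107.9 + 35.45 = 143.35 g/mol.
a³ = (5.540 × 10^-8 cm)³ = 1.700 × 10^-22 cm³.
ρ = 4 × 143.35 / (6.022 × 10²³ × 1.700 × 10^-22) = 5.600 g/cm³.

5.60 g/cm³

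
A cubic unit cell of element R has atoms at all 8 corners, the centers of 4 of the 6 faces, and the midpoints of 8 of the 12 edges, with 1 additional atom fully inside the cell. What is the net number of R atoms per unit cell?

6

Corner atoms are shared by 8 cells (1/8 each), face atoms by 2 (1/2 each), edge atoms by 4 (1/4 each), interior atoms are unshared.
Net atoms = 8 × 1/8 + 4 × 1/2 + 8 × 1/4 + 1 = 1 + 2 + 2 + 1 = 6.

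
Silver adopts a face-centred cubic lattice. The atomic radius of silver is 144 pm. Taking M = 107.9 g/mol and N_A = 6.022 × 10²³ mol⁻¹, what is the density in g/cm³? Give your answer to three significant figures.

In an FCC lattice, atoms touch along the face diagonal, so √2·a = 4r, giving a = 407.3 pm = 4.073 × 10^-8 cm.
With Z = 4, ρ = Z·M/(N_A·a³) = 4 × 107.9 / (6.022 × 10²³ × 6.757 × 10^-23) = 10.61 g/cm³.

10.6 g/cm³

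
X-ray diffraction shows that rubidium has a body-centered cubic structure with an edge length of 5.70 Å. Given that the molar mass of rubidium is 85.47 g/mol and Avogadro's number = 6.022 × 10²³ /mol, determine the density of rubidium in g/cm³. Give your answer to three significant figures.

1.53 g/cm³

A BCC unit cell contains Z = 2 atoms.
Cell volume: a³ = (5.70 Å)³ = (5.700 × 10^-8 cm)³ = 1.852 × 10^-22 cm³.
ρ = Z·M/(N_A·a³) = 2 × 85.47 / (6.022 × 10²³ × 1.852 × 10^-22) = 1.533 g/cm³.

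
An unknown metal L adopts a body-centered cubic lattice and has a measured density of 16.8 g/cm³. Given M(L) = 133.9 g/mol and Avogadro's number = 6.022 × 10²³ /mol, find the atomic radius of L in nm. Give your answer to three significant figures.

0.129 nm

For a BCC cell (Z = 2), a³ = Z·M/(N_A·ρ) = 2 × 133.9 / (6.022 × 10²³ × 16.80) = 2.647 × 10^-23 cm³, so a = 2.980 × 10^-8 cm = 0.2980 nm.
Atoms touch along the body diagonal, so √3·a = 4r, so r = 0.4330 × a = 0.129 nm.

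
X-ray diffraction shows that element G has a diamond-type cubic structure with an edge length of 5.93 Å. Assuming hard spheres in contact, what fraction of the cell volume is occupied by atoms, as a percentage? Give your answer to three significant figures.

34.0%

In a diamond cubic lattice nearest neighbors lie along the body diagonal with √3·a = 8r, so r = 0.2165a = 1.284 Å.
Packing fraction = Z·(4/3)πr³ / a³ = 8 × (4/3)π × (1.284)³ / (5.93)³ = 0.3401 = 34.0%.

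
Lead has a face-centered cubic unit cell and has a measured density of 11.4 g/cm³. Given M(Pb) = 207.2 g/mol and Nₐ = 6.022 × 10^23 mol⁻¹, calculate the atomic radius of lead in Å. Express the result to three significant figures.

1.75 Å

For an FCC cell (Z = 4), a³ = Z·M/(N_A·ρ) = 4 × 207.2 / (6.022 × 10²³ × 11.40) = 1.207 × 10^-22 cm³, so a = 4.942 × 10^-8 cm = 4.942 Å.
Atoms touch along the face diagonal, so √2·a = 4r, so r = 0.3536 × a = 1.75 Å.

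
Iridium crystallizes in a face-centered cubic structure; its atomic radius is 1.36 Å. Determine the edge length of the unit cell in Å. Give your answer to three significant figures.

In an FCC lattice, atoms touch along the face diagonal, so √2·a = 4r.
a = 4r/√2 = 4 × 1.36 / 1.4142 = 3.85 Å.

3.85 Å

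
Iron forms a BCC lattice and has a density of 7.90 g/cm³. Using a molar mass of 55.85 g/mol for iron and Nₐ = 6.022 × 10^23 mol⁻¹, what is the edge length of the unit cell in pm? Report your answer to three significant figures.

With Z = 2 atoms per BCC cell, a³ = Z·M/(N_A·ρ) = 2 × 55.85 / (6.022 × 10²³ × 7.900 g/cm³) = 2.348 × 10^-23 cm³.
a = (2.348 × 10^-23)^(1/3) = 2.863 × 10^-8 cm = 286 pm.

286 pm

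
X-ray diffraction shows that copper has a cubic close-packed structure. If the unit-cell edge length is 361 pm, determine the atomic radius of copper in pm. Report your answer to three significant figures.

In an FCC lattice, atoms touch along the face diagonal, so √2·a = 4r.
r = √2·a/4 = 1.4142 × 361 / 4 = 128 pm.

128 pm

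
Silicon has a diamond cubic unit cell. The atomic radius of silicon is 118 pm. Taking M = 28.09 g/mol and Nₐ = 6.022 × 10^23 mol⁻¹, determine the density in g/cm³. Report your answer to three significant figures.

In a diamond cubic lattice, nearest neighbors lie along the body diagonal with √3·a = 8r, giving a = 545.0 pm = 5.450 × 10^-8 cm.
With Z = 8, ρ = Z·M/(N_A·a³) = 8 × 28.09 / (6.022 × 10²³ × 1.619 × 10^-22) = 2.305 g/cm³.

2.30 g/cm³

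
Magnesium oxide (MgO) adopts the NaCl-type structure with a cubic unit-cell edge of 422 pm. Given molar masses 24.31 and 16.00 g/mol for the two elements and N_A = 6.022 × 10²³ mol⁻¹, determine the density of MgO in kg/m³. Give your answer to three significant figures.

3560 kg/m³

The NaCl-type structure contains Z = 4 formula units per cell; M(MgO) = 24.31 + 16.00 = 40.31 g/mol.
a³ = (4.220 × 10^-8 cm)³ = 7.515 × 10^-23 cm³.
ρ = 4 × 40.31 / (6.022 × 10²³ × 7.515 × 10^-23) = 3.563 g/cm³ = 3560 kg/m³.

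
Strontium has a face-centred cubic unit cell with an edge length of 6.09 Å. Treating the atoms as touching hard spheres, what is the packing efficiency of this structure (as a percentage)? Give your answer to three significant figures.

In an FCC lattice atoms touch along the face diagonal, so √2·a = 4r, so r = 0.3536a = 2.153 Å.
Packing fraction = Z·(4/3)πr³ / a³ = 4 × (4/3)π × (2.153)³ / (6.09)³ = 0.7405 = 74.0%.

74.0%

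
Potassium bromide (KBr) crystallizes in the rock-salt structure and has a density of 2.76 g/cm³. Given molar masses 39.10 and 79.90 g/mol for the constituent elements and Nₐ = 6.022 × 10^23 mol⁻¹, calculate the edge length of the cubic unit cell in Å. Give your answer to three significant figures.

6.59 Å

M(KBr) = 119.0 g/mol; Z = 4 formula units per cell.
a³ = Z·M/(N_A·ρ) = 4 × 119.0 / (6.022 × 10²³ × 2.76) = 2.864 × 10^-22 cm³, so a = 6.592 × 10^-8 cm = 6.59 Å.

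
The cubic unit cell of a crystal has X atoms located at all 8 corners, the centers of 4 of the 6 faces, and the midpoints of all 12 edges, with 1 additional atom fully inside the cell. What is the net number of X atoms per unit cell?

7

Corner atoms are shared by 8 cells (1/8 each), face atoms by 2 (1/2 each), edge atoms by 4 (1/4 each), interior atoms are unshared.
Net atoms = 8 × 1/8 + 4 × 1/2 + 12 × 1/4 + 1 = 1 + 2 + 3 + 1 = 7.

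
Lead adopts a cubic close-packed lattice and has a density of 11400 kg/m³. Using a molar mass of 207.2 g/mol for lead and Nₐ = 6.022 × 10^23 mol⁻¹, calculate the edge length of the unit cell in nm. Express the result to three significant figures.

With Z = 4 atoms per FCC cell, a³ = Z·M/(N_A·ρ) = 4 × 207.2 / (6.022 × 10²³ × 11.40 g/cm³) = 1.207 × 10^-22 cm³.
a = (1.207 × 10^-22)^(1/3) = 4.942 × 10^-8 cm = 0.494 nm.

0.494 nm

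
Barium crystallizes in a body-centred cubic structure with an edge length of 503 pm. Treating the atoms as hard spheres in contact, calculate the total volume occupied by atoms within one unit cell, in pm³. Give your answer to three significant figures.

8.66 × 10^7 pm³

In a BCC lattice atoms touch along the body diagonal, so √3·a = 4r, so r = 0.4330a = 217.8 pm.
V_atoms = Z × (4/3)πr³ = 2 × (4/3)π × (217.8)³ = 8.66 × 10^7 pm³.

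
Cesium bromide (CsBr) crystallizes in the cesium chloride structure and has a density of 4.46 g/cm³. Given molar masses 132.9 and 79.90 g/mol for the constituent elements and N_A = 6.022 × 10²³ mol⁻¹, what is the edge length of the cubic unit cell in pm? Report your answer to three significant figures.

M(CsBr) = 212.8 g/mol; Z = 1 formula unit per cell.
a³ = Z·M/(N_A·ρ) = 1 × 212.8 / (6.022 × 10²³ × 4.46) = 7.923 × 10^-23 cm³, so a = 4.295 × 10^-8 cm = 430 pm.

430 pm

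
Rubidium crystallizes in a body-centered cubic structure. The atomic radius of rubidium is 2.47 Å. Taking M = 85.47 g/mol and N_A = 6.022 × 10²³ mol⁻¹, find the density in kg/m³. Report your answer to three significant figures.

In a BCC lattice, atoms touch along the body diagonal, so √3·a = 4r, giving a = 5.704 Å = 5.704 × 10^-8 cm.
With Z = 2, ρ = Z·M/(N_A·a³) = 2 × 85.47 / (6.022 × 10²³ × 1.856 × 10^-22) = 1.529 g/cm³ = 1530 kg/m³.

1530 kg/m³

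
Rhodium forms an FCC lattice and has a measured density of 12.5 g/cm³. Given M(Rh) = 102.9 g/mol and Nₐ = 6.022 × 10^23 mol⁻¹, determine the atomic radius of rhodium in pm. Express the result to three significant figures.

134 pm

For an FCC cell (Z = 4), a³ = Z·M/(N_A·ρ) = 4 × 102.9 / (6.022 × 10²³ × 12.50) = 5.468 × 10^-23 cm³, so a = 3.796 × 10^-8 cm = 379.6 pm.
Atoms touch along the face diagonal, so √2·a = 4r, so r = 0.3536 × a = 134 pm.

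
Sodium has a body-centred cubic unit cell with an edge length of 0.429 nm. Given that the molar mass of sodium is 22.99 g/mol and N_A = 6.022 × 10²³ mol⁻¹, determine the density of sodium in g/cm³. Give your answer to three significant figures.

0.967 g/cm³

A BCC unit cell contains Z = 2 atoms.
Cell volume: a³ = (0.429 nm)³ = (4.290 × 10^-8 cm)³ = 7.895 × 10^-23 cm³.
ρ = Z·M/(N_A·a³) = 2 × 22.99 / (6.022 × 10²³ × 7.895 × 10^-23) = 0.9671 g/cm³.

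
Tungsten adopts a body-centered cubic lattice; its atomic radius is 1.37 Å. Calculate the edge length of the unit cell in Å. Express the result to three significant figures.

3.16 Å

In a BCC lattice, atoms touch along the body diagonal, so √3·a = 4r.
a = 4r/√3 = 4 × 1.37 / 1.7321 = 3.16 Å.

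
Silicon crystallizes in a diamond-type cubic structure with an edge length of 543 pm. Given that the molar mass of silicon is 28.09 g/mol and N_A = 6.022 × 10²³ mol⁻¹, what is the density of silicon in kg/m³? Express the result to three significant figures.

2330 kg/m³

A diamond cubic unit cell contains Z = 8 atoms.
Cell volume: a³ = (543 pm)³ = (5.430 × 10^-8 cm)³ = 1.601 × 10^-22 cm³.
ρ = Z·M/(N_A·a³) = 8 × 28.09 / (6.022 × 10²³ × 1.601 × 10^-22) = 2.331 g/cm³ = 2330 kg/m³.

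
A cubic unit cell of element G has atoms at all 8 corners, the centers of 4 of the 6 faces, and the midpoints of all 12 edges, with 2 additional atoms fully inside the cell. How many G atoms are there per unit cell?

8

Corner atoms are shared by 8 cells (1/8 each), face atoms by 2 (1/2 each), edge atoms by 4 (1/4 each), interior atoms are unshared.
Net atoms = 8 × 1/8 + 4 × 1/2 + 12 × 1/4 + 2 = 1 + 2 + 3 + 2 = 8.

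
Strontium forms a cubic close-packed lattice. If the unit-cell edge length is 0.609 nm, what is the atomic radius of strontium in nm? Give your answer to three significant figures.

0.215 nm

In an FCC lattice, atoms touch along the face diagonal, so √2·a = 4r.
r = √2·a/4 = 1.4142 × 0.609 / 4 = 0.215 nm.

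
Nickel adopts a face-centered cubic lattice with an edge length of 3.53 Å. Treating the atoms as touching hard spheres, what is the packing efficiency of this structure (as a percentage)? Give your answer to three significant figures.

74.0%

In an FCC lattice atoms touch along the face diagonal, so √2·a = 4r, so r = 0.3536a = 1.248 Å.
Packing fraction = Z·(4/3)πr³ / a³ = 4 × (4/3)π × (1.248)³ / (3.53)³ = 0.7405 = 74.0%.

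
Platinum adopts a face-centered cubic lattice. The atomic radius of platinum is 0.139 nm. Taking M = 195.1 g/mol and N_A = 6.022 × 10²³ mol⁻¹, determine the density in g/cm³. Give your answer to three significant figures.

21.3 g/cm³

In an FCC lattice, atoms touch along the face diagonal, so √2·a = 4r, giving a = 0.3932 nm = 3.932 × 10^-8 cm.
With Z = 4, ρ = Z·M/(N_A·a³) = 4 × 195.1 / (6.022 × 10²³ × 6.077 × 10^-23) = 21.33 g/cm³.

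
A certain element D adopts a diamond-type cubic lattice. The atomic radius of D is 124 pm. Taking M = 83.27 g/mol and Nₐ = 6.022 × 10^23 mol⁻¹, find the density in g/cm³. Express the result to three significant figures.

In a diamond cubic lattice, nearest neighbors lie along the body diagonal with √3·a = 8r, giving a = 572.7 pm = 5.727 × 10^-8 cm.
With Z = 8, ρ = Z·M/(N_A·a³) = 8 × 83.27 / (6.022 × 10²³ × 1.879 × 10^-22) = 5.888 g/cm³.

5.89 g/cm³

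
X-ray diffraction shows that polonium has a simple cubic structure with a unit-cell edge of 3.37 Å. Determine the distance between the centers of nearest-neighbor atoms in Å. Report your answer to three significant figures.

In a simple cubic structure, atoms touch along the cell edge, so a = 2r; the nearest-neighbor distance equals 2r = 1.000·a.
d = 1.000 × 3.37 = 3.37 Å.

3.37 Å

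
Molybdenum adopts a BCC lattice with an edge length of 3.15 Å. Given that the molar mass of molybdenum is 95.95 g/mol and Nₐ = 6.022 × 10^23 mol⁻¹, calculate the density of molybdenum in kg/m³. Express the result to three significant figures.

10200 kg/m³

A BCC unit cell contains Z = 2 atoms.
Cell volume: a³ = (3.15 Å)³ = (3.150 × 10^-8 cm)³ = 3.126 × 10^-23 cm³.
ρ = Z·M/(N_A·a³) = 2 × 95.95 / (6.022 × 10²³ × 3.126 × 10^-23) = 10.20 g/cm³ = 10200 kg/m³.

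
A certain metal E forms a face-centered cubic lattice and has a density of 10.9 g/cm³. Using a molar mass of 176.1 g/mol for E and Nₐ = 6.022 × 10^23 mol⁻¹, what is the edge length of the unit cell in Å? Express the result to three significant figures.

4.75 Å

With Z = 4 atoms per FCC cell, a³ = Z·M/(N_A·ρ) = 4 × 176.1 / (6.022 × 10²³ × 10.90 g/cm³) = 1.073 × 10^-22 cm³.
a = (1.073 × 10^-22)^(1/3) = 4.752 × 10^-8 cm = 4.75 Å.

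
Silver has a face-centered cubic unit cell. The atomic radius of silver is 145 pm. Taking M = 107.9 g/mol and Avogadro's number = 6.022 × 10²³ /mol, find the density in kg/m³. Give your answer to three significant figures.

10400 kg/m³

In an FCC lattice, atoms touch along the face diagonal, so √2·a = 4r, giving a = 410.1 pm = 4.101 × 10^-8 cm.
With Z = 4, ρ = Z·M/(N_A·a³) = 4 × 107.9 / (6.022 × 10²³ × 6.898 × 10^-23) = 10.39 g/cm³ = 10400 kg/m³.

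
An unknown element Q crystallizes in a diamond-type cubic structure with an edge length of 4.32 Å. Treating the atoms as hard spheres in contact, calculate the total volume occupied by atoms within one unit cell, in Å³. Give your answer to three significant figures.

In a diamond cubic lattice nearest neighbors lie along the body diagonal with √3·a = 8r, so r = 0.2165a = 0.9353 Å.
V_atoms = Z × (4/3)πr³ = 8 × (4/3)π × (0.9353)³ = 27.4 Å³.

27.4 Å³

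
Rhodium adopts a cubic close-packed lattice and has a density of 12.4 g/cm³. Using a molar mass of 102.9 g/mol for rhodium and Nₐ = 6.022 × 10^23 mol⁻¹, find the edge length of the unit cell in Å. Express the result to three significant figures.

3.81 Å

With Z = 4 atoms per FCC cell, a³ = Z·M/(N_A·ρ) = 4 × 102.9 / (6.022 × 10²³ × 12.40 g/cm³) = 5.512 × 10^-23 cm³.
a = (5.512 × 10^-23)^(1/3) = 3.806 × 10^-8 cm = 3.81 Å.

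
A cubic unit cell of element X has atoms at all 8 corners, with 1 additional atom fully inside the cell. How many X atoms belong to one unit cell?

2

Corner atoms are shared by 8 cells (1/8 each), interior atoms are unshared.
Net atoms = 8 × 1/8 + 1 = 1 + 1 = 2.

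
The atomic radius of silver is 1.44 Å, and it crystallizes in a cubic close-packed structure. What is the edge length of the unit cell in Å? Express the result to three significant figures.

In an FCC lattice, atoms touch along the face diagonal, so √2·a = 4r.
a = 4r/√2 = 4 × 1.44 / 1.4142 = 4.07 Å.

4.07 Å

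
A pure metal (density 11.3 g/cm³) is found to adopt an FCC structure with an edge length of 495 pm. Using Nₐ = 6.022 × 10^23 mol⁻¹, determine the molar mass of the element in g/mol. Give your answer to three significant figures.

206 g/mol

An FCC cell has Z = 4 atoms; a = 4.950 × 10^-8 cm.
M = ρ·N_A·a³/Z = 11.3 × 6.022 × 10²³ × 1.213 × 10^-22 / 4 = 206 g/mol.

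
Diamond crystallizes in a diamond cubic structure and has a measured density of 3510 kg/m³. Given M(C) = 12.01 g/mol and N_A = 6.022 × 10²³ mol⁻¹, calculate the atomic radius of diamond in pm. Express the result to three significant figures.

77.3 pm

For a diamond cubic cell (Z = 8), a³ = Z·M/(N_A·ρ) = 8 × 12.01 / (6.022 × 10²³ × 3.510) = 4.546 × 10^-23 cm³, so a = 3.569 × 10^-8 cm = 356.9 pm.
Nearest neighbors lie along the body diagonal with √3·a = 8r, so r = 0.2165 × a = 77.3 pm.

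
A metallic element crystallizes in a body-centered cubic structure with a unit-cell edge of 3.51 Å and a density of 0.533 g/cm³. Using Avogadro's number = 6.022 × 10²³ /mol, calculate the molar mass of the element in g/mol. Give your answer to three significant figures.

A BCC cell has Z = 2 atoms; a = 3.510 × 10^-8 cm.
M = ρ·N_A·a³/Z = 0.533 × 6.022 × 10²³ × 4.324 × 10^-23 / 2 = 6.94 g/mol.

6.94 g/mol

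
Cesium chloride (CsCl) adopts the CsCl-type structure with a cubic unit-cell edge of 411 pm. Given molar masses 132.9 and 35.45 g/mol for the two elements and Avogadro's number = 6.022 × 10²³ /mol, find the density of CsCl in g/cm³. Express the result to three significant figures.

4.03 g/cm³

The CsCl-type structure contains Z = 1 formula unit per cell; M(CsCl) = 132.9 + 35.45 = 168.35 g/mol.
a³ = (4.110 × 10^-8 cm)³ = 6.943 × 10^-23 cm³.
ρ = 1 × 168.35 / (6.022 × 10²³ × 6.943 × 10^-23) = 4.027 g/cm³.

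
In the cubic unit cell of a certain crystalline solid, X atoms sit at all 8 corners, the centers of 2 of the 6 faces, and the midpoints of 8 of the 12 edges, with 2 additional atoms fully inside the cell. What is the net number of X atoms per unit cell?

Corner atoms are shared by 8 cells (1/8 each), face atoms by 2 (1/2 each), edge atoms by 4 (1/4 each), interior atoms are unshared.
Net atoms = 8 × 1/8 + 2 × 1/2 + 8 × 1/4 + 2 = 1 + 1 + 2 + 2 = 6.

6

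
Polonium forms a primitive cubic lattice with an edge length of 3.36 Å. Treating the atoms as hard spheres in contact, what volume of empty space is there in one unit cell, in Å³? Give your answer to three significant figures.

18.1 Å³

In a simple cubic lattice atoms touch along the cell edge, so a = 2r, so r = 0.5000a = 1.680 Å.
V_cell = a³ = 37.93 Å³; V_atoms = 1 × (4/3)πr³ = 19.86 Å³.
Empty space = 37.93 − 19.86 = 18.1 Å³.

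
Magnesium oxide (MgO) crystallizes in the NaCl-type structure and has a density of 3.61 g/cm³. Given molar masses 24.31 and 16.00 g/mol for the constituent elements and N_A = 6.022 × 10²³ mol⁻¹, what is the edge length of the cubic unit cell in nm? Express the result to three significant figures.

M(MgO) = 40.31 g/mol; Z = 4 formula units per cell.
a³ = Z·M/(N_A·ρ) = 4 × 40.31 / (6.022 × 10²³ × 3.61) = 7.417 × 10^-23 cm³, so a = 4.202 × 10^-8 cm = 0.420 nm.

0.420 nm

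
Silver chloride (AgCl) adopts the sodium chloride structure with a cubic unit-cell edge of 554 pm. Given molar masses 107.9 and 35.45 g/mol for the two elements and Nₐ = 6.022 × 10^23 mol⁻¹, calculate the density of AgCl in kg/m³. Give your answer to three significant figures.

The sodium chloride structure contains Z = 4 formula units per cell; M(AgCl) = 107.9 + 35.45 = 143.35 g/mol.
a³ = (5.540 × 10^-8 cm)³ = 1.700 × 10^-22 cm³.
ρ = 4 × 143.35 / (6.022 × 10²³ × 1.700 × 10^-22) = 5.600 g/cm³ = 5600 kg/m³.

5600 kg/m³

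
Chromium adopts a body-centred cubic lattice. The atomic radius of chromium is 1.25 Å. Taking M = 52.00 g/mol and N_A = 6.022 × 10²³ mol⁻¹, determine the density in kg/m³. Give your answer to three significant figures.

7180 kg/m³

In a BCC lattice, atoms touch along the body diagonal, so √3·a = 4r, giving a = 2.887 Å = 2.887 × 10^-8 cm.
With Z = 2, ρ = Z·M/(N_A·a³) = 2 × 52.00 / (6.022 × 10²³ × 2.406 × 10^-23) = 7.179 g/cm³ = 7180 kg/m³.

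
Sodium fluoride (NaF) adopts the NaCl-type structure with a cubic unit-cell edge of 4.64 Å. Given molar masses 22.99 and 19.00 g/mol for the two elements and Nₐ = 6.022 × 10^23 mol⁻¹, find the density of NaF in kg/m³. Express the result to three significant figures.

The NaCl-type structure contains Z = 4 formula units per cell; M(NaF) = 22.99 + 19.00 = 41.99 g/mol.
a³ = (4.640 × 10^-8 cm)³ = 9.990 × 10^-23 cm³.
ρ = 4 × 41.99 / (6.022 × 10²³ × 9.990 × 10^-23) = 2.792 g/cm³ = 2790 kg/m³.

2790 kg/m³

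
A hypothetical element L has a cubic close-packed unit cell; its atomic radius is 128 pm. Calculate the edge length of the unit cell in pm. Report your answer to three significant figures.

In an FCC lattice, atoms touch along the face diagonal, so √2·a = 4r.
a = 4r/√2 = 4 × 128 / 1.4142 = 362 pm.

362 pm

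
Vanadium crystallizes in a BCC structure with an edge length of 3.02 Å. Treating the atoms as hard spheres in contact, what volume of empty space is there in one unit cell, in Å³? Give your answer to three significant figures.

8.81 Å³

In a BCC lattice atoms touch along the body diagonal, so √3·a = 4r, so r = 0.4330a = 1.308 Å.
V_cell = a³ = 27.54 Å³; V_atoms = 2 × (4/3)πr³ = 18.73 Å³.
Empty space = 27.54 − 18.73 = 8.81 Å³.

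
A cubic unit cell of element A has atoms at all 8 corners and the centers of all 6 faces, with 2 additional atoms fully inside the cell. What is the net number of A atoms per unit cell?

Corner atoms are shared by 8 cells (1/8 each), face atoms by 2 (1/2 each), interior atoms are unshared.
Net atoms = 8 × 1/8 + 6 × 1/2 + 2 = 1 + 3 + 2 = 6.

6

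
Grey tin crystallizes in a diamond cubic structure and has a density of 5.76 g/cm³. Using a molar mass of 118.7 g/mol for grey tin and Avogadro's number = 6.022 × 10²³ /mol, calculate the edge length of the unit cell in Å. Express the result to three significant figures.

6.49 Å

With Z = 8 atoms per diamond cubic cell, a³ = Z·M/(N_A·ρ) = 8 × 118.7 / (6.022 × 10²³ × 5.760 g/cm³) = 2.738 × 10^-22 cm³.
a = (2.738 × 10^-22)^(1/3) = 6.493 × 10^-8 cm = 6.49 Å.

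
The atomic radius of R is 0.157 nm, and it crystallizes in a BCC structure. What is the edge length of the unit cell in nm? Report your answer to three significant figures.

0.363 nm

In a BCC lattice, atoms touch along the body diagonal, so √3·a = 4r.
a = 4r/√3 = 4 × 0.157 / 1.7321 = 0.363 nm.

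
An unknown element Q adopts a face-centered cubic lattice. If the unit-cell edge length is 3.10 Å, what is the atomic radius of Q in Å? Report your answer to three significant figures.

In an FCC lattice, atoms touch along the face diagonal, so √2·a = 4r.
r = √2·a/4 = 1.4142 × 3.10 / 4 = 1.10 Å.

1.10 Å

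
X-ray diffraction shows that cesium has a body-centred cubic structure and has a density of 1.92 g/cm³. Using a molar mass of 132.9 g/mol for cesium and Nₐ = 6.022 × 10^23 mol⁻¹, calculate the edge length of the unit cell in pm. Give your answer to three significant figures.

With Z = 2 atoms per BCC cell, a³ = Z·M/(N_A·ρ) = 2 × 132.9 / (6.022 × 10²³ × 1.920 g/cm³) = 2.299 × 10^-22 cm³.
a = (2.299 × 10^-22)^(1/3) = 6.126 × 10^-8 cm = 613 pm.

613 pm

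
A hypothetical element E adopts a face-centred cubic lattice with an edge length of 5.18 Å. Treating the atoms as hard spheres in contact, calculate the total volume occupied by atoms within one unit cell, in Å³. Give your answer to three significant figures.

103 Å³

In an FCC lattice atoms touch along the face diagonal, so √2·a = 4r, so r = 0.3536a = 1.831 Å.
V_atoms = Z × (4/3)πr³ = 4 × (4/3)π × (1.831)³ = 103 Å³.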